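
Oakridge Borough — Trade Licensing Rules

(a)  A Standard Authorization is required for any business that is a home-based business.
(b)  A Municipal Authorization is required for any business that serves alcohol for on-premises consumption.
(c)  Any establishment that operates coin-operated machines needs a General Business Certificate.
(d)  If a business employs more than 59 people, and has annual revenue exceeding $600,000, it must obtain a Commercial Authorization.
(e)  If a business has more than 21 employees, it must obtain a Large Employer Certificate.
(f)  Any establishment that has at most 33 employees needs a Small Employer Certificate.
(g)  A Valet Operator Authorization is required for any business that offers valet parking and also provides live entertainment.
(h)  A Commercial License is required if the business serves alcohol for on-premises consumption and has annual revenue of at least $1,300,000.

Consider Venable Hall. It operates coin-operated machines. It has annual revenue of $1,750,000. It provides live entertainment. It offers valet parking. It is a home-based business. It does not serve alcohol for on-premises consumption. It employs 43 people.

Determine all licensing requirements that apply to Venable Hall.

General Business Certificate, Large Employer Certificate, Standard Authorization, Valet Operator Authorization

(a) is a home-based business → Standard Authorization required.
(b) does not serve alcohol for on-premises consumption → Municipal Authorization not required.
(c) operates coin-operated machines → General Business Certificate required.
(d) employees 43 ≤ 59; revenue $1,750,000 > $600,000 → Commercial Authorization not required.
(e) employees 43 > 21 → Large Employer Certificate required.
(f) employees 43 > 33 → Small Employer Certificate not required.
(g) offers valet parking; provides live entertainment → Valet Operator Authorization required.
(h) does not serve alcohol for on-premises consumption; revenue $1,750,000 ≥ $1,300,000 → Commercial License not required.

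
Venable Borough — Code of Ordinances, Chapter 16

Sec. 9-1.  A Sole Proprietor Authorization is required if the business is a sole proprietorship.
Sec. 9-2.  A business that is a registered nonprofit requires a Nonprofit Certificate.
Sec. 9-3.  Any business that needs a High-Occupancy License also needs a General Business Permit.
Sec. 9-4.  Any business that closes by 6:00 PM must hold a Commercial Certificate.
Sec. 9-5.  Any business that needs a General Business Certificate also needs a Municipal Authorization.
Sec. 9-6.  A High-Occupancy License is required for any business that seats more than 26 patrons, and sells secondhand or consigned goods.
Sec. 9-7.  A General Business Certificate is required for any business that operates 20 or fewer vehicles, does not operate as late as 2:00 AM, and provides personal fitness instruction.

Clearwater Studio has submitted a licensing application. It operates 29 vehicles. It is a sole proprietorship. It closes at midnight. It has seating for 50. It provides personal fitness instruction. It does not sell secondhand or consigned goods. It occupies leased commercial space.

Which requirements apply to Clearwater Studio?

Sec. 9-1. is a sole proprietorship → Sole Proprietor Authorization required.
Sec. 9-2. is a sole proprietorship (not: is a registered nonprofit) → Nonprofit Certificate not required.
Sec. 9-3. High-Occupancy License is not required → no effect.
Sec. 9-4. closes midnight, after 6:00 PM → Commercial Certificate not required.
Sec. 9-5. General Business Certificate is not required → no effect.
Sec. 9-6. seating 50 > 26; does not sell secondhand or consigned goods → High-Occupancy License not required.
Sec. 9-7. vehicles 29 > 20; closes midnight, at/before 2:00 AM; provides personal fitness instruction → General Business Certificate not required.

Sole Proprietor Authorization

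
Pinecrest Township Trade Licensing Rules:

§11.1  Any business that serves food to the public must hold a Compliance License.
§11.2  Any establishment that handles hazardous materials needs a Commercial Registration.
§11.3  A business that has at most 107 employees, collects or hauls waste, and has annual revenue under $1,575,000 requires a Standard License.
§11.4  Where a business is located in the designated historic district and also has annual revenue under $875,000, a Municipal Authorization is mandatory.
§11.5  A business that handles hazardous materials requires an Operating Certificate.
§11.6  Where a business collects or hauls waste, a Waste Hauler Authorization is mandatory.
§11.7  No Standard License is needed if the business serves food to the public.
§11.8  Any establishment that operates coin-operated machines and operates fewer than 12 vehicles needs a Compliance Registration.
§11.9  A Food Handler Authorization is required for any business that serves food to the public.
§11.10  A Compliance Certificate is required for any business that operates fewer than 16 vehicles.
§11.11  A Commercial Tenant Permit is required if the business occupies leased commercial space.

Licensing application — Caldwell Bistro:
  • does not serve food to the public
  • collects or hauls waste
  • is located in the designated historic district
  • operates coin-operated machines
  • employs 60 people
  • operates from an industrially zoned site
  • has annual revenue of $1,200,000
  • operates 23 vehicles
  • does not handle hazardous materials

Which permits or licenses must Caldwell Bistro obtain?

Standard License, Waste Hauler Authorization

§11.1 does not serve food to the public → Compliance License not required.
§11.2 does not handle hazardous materials → Commercial Registration not required.
§11.3 employees 60 ≤ 107; collects or hauls waste; revenue $1,200,000 < $1,575,000 → Standard License required.
§11.4 is located in the designated historic district; revenue $1,200,000 ≥ $875,000 → Municipal Authorization not required.
§11.5 does not handle hazardous materials → Operating Certificate not required.
§11.6 collects or hauls waste → Waste Hauler Authorization required.
§11.7 does not serve food to the public → Standard License exemption does not apply.
§11.8 operates coin-operated machines; vehicles 23 ≥ 12 → Compliance Registration not required.
§11.9 does not serve food to the public → Food Handler Authorization not required.
§11.10 vehicles 23 ≥ 16 → Compliance Certificate not required.
§11.11 operates from an industrially zoned site (not: occupies leased commercial space) → Commercial Tenant Permit not required.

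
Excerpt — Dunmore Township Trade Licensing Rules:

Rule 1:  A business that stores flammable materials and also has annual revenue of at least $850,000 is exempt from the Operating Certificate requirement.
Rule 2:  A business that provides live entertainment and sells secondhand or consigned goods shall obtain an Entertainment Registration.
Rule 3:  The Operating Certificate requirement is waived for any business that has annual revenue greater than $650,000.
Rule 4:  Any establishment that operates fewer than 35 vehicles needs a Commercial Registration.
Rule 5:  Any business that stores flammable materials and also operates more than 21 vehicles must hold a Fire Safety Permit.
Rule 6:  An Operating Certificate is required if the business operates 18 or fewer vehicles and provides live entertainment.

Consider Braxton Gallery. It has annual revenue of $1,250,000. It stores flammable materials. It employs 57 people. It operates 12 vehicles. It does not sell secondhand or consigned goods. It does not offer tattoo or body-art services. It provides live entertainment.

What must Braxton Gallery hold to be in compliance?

Rule 1: stores flammable materials; revenue $1,250,000 ≥ $850,000 → exempt from Operating Certificate.
Rule 2: provides live entertainment; does not sell secondhand or consigned goods → Entertainment Registration not required.
Rule 3: revenue $1,250,000 > $650,000 → exempt from Operating Certificate.
Rule 4: vehicles 12 < 35 → Commercial Registration required.
Rule 5: stores flammable materials; vehicles 12 ≤ 21 → Fire Safety Permit not required.
Rule 6: vehicles 12 ≤ 18; provides live entertainment → Operating Certificate required.

Commercial Registration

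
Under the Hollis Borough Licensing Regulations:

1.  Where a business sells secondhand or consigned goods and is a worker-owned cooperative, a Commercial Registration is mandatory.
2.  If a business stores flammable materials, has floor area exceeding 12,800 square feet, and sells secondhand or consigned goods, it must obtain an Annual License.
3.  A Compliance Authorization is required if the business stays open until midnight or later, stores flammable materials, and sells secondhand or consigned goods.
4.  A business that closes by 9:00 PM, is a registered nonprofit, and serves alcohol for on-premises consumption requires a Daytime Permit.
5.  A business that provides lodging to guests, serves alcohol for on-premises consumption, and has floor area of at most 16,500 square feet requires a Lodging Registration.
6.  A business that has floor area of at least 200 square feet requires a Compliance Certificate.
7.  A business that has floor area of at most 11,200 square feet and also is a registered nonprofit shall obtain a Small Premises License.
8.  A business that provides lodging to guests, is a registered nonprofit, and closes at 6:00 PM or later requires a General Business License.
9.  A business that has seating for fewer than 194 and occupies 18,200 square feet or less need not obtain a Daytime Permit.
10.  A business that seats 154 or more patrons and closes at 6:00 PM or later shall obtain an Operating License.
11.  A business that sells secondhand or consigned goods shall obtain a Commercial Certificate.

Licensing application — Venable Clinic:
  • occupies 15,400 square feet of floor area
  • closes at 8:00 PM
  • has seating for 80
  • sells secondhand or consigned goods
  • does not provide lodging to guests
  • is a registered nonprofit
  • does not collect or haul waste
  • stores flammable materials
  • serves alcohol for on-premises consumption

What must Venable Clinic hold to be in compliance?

Annual License, Commercial Certificate, Compliance Certificate

1. sells secondhand or consigned goods; is a registered nonprofit (not: is a worker-owned cooperative) → Commercial Registration not required.
2. stores flammable materials; floor area 15,400 square feet > 12,800 square feet; sells secondhand or consigned goods → Annual License required.
3. closes 8:00 PM, at/before midnight; stores flammable materials; sells secondhand or consigned goods → Compliance Authorization not required.
4. closes 8:00 PM, at/before 9:00 PM; is a registered nonprofit; serves alcohol for on-premises consumption → Daytime Permit required.
5. does not provide lodging to guests; serves alcohol for on-premises consumption; floor area 15,400 square feet ≤ 16,500 square feet → Lodging Registration not required.
6. floor area 15,400 square feet ≥ 200 square feet → Compliance Certificate required.
7. floor area 15,400 square feet > 11,200 square feet; is a registered nonprofit → Small Premises License not required.
8. does not provide lodging to guests; is a registered nonprofit; closes 8:00 PM, after 6:00 PM → General Business License not required.
9. seating 80 < 194; floor area 15,400 square feet ≤ 18,200 square feet → exempt from Daytime Permit.
10. seating 80 < 154; closes 8:00 PM, after 6:00 PM → Operating License not required.
11. sells secondhand or consigned goods → Commercial Certificate required.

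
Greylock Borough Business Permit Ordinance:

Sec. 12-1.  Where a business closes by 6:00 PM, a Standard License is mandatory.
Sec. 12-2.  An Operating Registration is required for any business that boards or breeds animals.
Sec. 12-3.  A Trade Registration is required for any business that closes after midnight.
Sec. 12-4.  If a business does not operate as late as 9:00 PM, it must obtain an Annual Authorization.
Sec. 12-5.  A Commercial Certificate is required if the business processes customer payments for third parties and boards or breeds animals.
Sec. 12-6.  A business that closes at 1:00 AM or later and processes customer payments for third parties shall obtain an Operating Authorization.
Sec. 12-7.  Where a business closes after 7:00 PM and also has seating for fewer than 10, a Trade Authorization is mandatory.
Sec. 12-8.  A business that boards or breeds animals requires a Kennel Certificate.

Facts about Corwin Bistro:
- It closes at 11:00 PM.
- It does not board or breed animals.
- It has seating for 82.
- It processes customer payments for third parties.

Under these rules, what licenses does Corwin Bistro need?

None

Sec. 12-1. closes 11:00 PM, after 6:00 PM → Standard License not required.
Sec. 12-2. does not board or breed animals → Operating Registration not required.
Sec. 12-3. closes 11:00 PM, at/before midnight → Trade Registration not required.
Sec. 12-4. closes 11:00 PM, after 9:00 PM → Annual Authorization not required.
Sec. 12-5. processes customer payments for third parties; does not board or breed animals → Commercial Certificate not required.
Sec. 12-6. closes 11:00 PM, at/before 1:00 AM; processes customer payments for third parties → Operating Authorization not required.
Sec. 12-7. closes 11:00 PM, after 7:00 PM; seating 82 ≥ 10 → Trade Authorization not required.
Sec. 12-8. does not board or breed animals → Kennel Certificate not required.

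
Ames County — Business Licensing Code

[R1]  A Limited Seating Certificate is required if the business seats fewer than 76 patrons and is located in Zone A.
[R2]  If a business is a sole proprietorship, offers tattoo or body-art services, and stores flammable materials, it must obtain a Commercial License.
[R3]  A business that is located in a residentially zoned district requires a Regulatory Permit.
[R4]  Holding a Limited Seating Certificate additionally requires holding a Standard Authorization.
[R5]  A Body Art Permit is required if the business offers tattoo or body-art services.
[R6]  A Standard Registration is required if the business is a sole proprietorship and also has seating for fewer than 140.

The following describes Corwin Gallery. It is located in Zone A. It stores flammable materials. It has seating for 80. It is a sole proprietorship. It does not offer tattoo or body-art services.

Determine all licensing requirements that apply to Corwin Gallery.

[R1] seating 80 ≥ 76; is located in Zone A → Limited Seating Certificate not required.
[R2] is a sole proprietorship; does not offer tattoo or body-art services; stores flammable materials → Commercial License not required.
[R3] is located in Zone A (not: is located in a residentially zoned district) → Regulatory Permit not required.
[R4] Limited Seating Certificate is not required → no effect.
[R5] does not offer tattoo or body-art services → Body Art Permit not required.
[R6] is a sole proprietorship; seating 80 < 140 → Standard Registration required.

Standard Registration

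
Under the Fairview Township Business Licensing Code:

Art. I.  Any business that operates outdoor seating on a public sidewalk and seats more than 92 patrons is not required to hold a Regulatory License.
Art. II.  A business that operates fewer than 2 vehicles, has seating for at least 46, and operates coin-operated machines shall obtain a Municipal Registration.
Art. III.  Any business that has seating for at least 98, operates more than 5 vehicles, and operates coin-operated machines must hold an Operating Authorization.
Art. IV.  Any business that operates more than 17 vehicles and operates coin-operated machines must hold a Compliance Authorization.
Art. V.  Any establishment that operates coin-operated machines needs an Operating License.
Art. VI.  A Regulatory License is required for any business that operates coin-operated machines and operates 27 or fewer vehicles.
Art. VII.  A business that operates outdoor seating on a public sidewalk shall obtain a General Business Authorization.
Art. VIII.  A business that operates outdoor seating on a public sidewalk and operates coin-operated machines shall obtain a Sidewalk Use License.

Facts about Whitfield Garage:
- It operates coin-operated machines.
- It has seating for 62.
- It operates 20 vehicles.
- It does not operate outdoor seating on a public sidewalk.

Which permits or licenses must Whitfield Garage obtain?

Art. I. does not operate outdoor seating on a public sidewalk; seating 62 ≤ 92 → Regulatory License exemption does not apply.
Art. II. vehicles 20 ≥ 2; seating 62 ≥ 46; operates coin-operated machines → Municipal Registration not required.
Art. III. seating 62 < 98; vehicles 20 > 5; operates coin-operated machines → Operating Authorization not required.
Art. IV. vehicles 20 > 17; operates coin-operated machines → Compliance Authorization required.
Art. V. operates coin-operated machines → Operating License required.
Art. VI. operates coin-operated machines; vehicles 20 ≤ 27 → Regulatory License required.
Art. VII. does not operate outdoor seating on a public sidewalk → General Business Authorization not required.
Art. VIII. does not operate outdoor seating on a public sidewalk; operates coin-operated machines → Sidewalk Use License not required.

Compliance Authorization, Operating License, Regulatory License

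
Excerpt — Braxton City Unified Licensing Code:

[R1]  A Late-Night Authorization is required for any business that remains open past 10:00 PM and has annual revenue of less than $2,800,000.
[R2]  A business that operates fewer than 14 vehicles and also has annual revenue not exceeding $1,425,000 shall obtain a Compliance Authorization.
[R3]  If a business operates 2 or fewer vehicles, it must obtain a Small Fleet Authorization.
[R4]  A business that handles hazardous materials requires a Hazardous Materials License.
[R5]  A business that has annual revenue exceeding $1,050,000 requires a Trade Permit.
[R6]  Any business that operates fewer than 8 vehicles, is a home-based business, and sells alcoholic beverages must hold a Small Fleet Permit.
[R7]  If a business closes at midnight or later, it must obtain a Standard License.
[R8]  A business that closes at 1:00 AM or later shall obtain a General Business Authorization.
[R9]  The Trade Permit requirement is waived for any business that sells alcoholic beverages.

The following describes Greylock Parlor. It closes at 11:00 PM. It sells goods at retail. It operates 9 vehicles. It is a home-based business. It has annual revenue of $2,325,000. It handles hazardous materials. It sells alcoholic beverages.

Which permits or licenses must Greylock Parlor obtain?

Hazardous Materials License, Late-Night Authorization

[R1] closes 11:00 PM, after 10:00 PM; revenue $2,325,000 < $2,800,000 → Late-Night Authorization required.
[R2] vehicles 9 < 14; revenue $2,325,000 > $1,425,000 → Compliance Authorization not required.
[R3] vehicles 9 > 2 → Small Fleet Authorization not required.
[R4] handles hazardous materials → Hazardous Materials License required.
[R5] revenue $2,325,000 > $1,050,000 → Trade Permit required.
[R6] vehicles 9 ≥ 8; is a home-based business; sells alcoholic beverages → Small Fleet Permit not required.
[R7] closes 11:00 PM, at/before midnight → Standard License not required.
[R8] closes 11:00 PM, at/before 1:00 AM → General Business Authorization not required.
[R9] sells alcoholic beverages → exempt from Trade Permit.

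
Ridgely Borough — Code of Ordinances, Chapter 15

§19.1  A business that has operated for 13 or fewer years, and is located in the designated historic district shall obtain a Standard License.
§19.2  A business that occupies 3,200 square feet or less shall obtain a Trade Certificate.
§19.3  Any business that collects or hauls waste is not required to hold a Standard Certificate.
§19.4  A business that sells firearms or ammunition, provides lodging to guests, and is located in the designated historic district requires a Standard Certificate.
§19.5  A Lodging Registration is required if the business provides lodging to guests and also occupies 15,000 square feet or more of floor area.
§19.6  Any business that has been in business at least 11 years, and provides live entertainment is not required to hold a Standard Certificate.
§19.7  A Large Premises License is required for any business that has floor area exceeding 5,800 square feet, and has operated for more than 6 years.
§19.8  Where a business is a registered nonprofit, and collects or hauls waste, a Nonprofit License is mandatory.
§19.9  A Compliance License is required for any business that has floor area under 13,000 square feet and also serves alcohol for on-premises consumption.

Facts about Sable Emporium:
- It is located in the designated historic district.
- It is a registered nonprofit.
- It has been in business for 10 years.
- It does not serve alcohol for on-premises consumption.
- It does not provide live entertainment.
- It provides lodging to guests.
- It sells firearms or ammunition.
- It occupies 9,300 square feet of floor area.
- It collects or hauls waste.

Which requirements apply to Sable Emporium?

§19.1 years in business 10 ≤ 13; is located in the designated historic district → Standard License required.
§19.2 floor area 9,300 square feet > 3,200 square feet → Trade Certificate not required.
§19.3 collects or hauls waste → exempt from Standard Certificate.
§19.4 sells firearms or ammunition; provides lodging to guests; is located in the designated historic district → Standard Certificate required.
§19.5 provides lodging to guests; floor area 9,300 square feet < 15,000 square feet → Lodging Registration not required.
§19.6 years in business 10 < 11; does not provide live entertainment → Standard Certificate exemption does not apply.
§19.7 floor area 9,300 square feet > 5,800 square feet; years in business 10 > 6 → Large Premises License required.
§19.8 is a registered nonprofit; collects or hauls waste → Nonprofit License required.
§19.9 floor area 9,300 square feet < 13,000 square feet; does not serve alcohol for on-premises consumption → Compliance License not required.

Large Premises License, Nonprofit License, Standard License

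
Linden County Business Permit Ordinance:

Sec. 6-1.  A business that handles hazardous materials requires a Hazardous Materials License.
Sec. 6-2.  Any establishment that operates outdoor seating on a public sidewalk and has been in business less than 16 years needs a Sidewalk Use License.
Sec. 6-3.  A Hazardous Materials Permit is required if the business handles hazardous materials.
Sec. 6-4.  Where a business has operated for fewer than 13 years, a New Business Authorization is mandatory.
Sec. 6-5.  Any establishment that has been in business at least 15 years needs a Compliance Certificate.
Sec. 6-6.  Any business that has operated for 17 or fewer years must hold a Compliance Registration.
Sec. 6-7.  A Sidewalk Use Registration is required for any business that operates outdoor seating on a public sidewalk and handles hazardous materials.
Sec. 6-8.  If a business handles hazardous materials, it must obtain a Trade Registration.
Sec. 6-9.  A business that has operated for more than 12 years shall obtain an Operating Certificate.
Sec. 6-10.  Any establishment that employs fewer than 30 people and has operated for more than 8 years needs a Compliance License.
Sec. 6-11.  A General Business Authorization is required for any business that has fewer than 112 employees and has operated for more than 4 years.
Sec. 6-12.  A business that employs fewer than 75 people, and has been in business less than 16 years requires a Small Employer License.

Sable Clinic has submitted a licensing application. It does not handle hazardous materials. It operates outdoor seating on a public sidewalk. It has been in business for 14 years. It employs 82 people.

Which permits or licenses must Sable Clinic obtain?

Compliance Registration, General Business Authorization, Operating Certificate, Sidewalk Use License

Sec. 6-1. does not handle hazardous materials → Hazardous Materials License not required.
Sec. 6-2. operates outdoor seating on a public sidewalk; years in business 14 < 16 → Sidewalk Use License required.
Sec. 6-3. does not handle hazardous materials → Hazardous Materials Permit not required.
Sec. 6-4. years in business 14 ≥ 13 → New Business Authorization not required.
Sec. 6-5. years in business 14 < 15 → Compliance Certificate not required.
Sec. 6-6. years in business 14 ≤ 17 → Compliance Registration required.
Sec. 6-7. operates outdoor seating on a public sidewalk; does not handle hazardous materials → Sidewalk Use Registration not required.
Sec. 6-8. does not handle hazardous materials → Trade Registration not required.
Sec. 6-9. years in business 14 > 12 → Operating Certificate required.
Sec. 6-10. employees 82 ≥ 30; years in business 14 > 8 → Compliance License not required.
Sec. 6-11. employees 82 < 112; years in business 14 > 4 → General Business Authorization required.
Sec. 6-12. employees 82 ≥ 75; years in business 14 < 16 → Small Employer License not required.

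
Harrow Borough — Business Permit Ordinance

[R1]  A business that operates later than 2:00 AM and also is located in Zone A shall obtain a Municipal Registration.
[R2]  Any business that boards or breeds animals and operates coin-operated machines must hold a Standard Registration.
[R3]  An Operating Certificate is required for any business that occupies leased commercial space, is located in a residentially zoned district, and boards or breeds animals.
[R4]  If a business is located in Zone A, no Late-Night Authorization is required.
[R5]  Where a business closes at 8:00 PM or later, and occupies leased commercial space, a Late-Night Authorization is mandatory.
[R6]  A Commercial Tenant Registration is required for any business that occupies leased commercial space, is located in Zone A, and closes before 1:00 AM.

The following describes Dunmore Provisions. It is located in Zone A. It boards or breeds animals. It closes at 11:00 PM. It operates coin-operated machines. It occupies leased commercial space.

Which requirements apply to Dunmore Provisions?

[R1] closes 11:00 PM, at/before 2:00 AM; is located in Zone A → Municipal Registration not required.
[R2] boards or breeds animals; operates coin-operated machines → Standard Registration required.
[R3] occupies leased commercial space; is located in Zone A (not: is located in a residentially zoned district); boards or breeds animals → Operating Certificate not required.
[R4] is located in Zone A → exempt from Late-Night Authorization.
[R5] closes 11:00 PM, after 8:00 PM; occupies leased commercial space → Late-Night Authorization required.
[R6] occupies leased commercial space; is located in Zone A; closes 11:00 PM, at/before 1:00 AM → Commercial Tenant Registration required.

Commercial Tenant Registration, Standard Registration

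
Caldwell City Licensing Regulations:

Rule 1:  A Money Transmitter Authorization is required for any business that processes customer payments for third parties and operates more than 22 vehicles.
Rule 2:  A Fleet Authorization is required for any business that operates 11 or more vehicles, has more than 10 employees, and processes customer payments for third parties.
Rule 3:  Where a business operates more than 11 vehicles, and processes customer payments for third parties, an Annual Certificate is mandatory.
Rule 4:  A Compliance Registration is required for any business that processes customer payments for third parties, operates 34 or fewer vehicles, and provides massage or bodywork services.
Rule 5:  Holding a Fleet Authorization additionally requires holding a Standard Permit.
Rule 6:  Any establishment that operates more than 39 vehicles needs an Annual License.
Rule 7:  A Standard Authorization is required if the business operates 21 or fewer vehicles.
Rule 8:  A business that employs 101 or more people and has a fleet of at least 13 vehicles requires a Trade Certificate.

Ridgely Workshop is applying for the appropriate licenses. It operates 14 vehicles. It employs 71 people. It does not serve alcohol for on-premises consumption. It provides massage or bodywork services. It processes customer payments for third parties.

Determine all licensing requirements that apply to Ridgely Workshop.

Rule 1: processes customer payments for third parties; vehicles 14 ≤ 22 → Money Transmitter Authorization not required.
Rule 2: vehicles 14 ≥ 11; employees 71 > 10; processes customer payments for third parties → Fleet Authorization required.
Rule 3: vehicles 14 > 11; processes customer payments for third parties → Annual Certificate required.
Rule 4: processes customer payments for third parties; vehicles 14 ≤ 34; provides massage or bodywork services → Compliance Registration required.
Rule 5: Fleet Authorization is required → Standard Permit also required.
Rule 6: vehicles 14 ≤ 39 → Annual License not required.
Rule 7: vehicles 14 ≤ 21 → Standard Authorization required.
Rule 8: employees 71 < 101; vehicles 14 ≥ 13 → Trade Certificate not required.

Annual Certificate, Compliance Registration, Fleet Authorization, Standard Authorization, Standard Permit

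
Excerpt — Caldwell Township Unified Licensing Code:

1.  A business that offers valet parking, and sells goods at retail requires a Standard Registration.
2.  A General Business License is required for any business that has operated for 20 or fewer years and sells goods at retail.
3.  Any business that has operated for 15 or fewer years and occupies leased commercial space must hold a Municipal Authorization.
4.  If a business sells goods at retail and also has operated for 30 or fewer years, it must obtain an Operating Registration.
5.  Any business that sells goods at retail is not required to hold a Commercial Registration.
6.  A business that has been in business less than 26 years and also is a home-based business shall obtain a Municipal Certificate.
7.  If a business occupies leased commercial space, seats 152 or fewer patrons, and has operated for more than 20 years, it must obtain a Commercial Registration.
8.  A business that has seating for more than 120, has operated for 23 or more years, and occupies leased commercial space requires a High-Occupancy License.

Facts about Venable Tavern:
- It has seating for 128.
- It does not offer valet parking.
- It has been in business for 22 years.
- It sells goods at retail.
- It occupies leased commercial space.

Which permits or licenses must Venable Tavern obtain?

1. does not offer valet parking; sells goods at retail → Standard Registration not required.
2. years in business 22 > 20; sells goods at retail → General Business License not required.
3. years in business 22 > 15; occupies leased commercial space → Municipal Authorization not required.
4. sells goods at retail; years in business 22 ≤ 30 → Operating Registration required.
5. sells goods at retail → exempt from Commercial Registration.
6. years in business 22 < 26; occupies leased commercial space (not: is a home-based business) → Municipal Certificate not required.
7. occupies leased commercial space; seating 128 ≤ 152; years in business 22 > 20 → Commercial Registration required.
8. seating 128 > 120; years in business 22 < 23; occupies leased commercial space → High-Occupancy License not required.

Operating Registration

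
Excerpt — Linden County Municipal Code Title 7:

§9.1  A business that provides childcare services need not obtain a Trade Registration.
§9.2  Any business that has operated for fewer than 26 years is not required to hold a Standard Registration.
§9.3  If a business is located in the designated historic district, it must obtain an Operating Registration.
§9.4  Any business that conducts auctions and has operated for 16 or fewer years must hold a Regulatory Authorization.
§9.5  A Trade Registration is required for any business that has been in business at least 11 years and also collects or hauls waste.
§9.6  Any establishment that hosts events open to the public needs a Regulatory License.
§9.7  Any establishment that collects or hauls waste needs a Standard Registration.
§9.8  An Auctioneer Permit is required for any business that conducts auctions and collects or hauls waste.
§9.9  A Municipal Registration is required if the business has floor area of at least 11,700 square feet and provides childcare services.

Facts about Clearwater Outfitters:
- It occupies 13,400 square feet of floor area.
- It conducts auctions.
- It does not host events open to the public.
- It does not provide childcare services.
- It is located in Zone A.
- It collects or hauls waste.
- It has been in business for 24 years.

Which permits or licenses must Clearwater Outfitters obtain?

§9.1 does not provide childcare services → Trade Registration exemption does not apply.
§9.2 years in business 24 < 26 → exempt from Standard Registration.
§9.3 is located in Zone A (not: is located in the designated historic district) → Operating Registration not required.
§9.4 conducts auctions; years in business 24 > 16 → Regulatory Authorization not required.
§9.5 years in business 24 ≥ 11; collects or hauls waste → Trade Registration required.
§9.6 does not host events open to the public → Regulatory License not required.
§9.7 collects or hauls waste → Standard Registration required.
§9.8 conducts auctions; collects or hauls waste → Auctioneer Permit required.
§9.9 floor area 13,400 square feet ≥ 11,700 square feet; does not provide childcare services → Municipal Registration not required.

Auctioneer Permit, Trade Registration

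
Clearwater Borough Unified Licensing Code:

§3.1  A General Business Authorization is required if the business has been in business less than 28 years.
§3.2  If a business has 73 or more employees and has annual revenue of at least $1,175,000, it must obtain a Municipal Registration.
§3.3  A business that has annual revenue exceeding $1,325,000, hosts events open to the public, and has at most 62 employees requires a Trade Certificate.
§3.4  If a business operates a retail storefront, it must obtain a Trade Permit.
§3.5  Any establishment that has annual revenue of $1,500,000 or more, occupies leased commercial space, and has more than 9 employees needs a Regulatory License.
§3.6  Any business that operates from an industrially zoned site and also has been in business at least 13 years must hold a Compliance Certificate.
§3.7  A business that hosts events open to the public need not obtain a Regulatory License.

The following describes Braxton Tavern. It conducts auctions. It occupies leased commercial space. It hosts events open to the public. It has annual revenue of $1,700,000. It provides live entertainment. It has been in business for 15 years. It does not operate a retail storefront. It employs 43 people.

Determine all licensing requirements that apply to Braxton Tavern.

General Business Authorization, Trade Certificate

§3.1 years in business 15 < 28 → General Business Authorization required.
§3.2 employees 43 < 73; revenue $1,700,000 ≥ $1,175,000 → Municipal Registration not required.
§3.3 revenue $1,700,000 > $1,325,000; hosts events open to the public; employees 43 ≤ 62 → Trade Certificate required.
§3.4 does not operate a retail storefront → Trade Permit not required.
§3.5 revenue $1,700,000 ≥ $1,500,000; occupies leased commercial space; employees 43 > 9 → Regulatory License required.
§3.6 occupies leased commercial space (not: operates from an industrially zoned site); years in business 15 ≥ 13 → Compliance Certificate not required.
§3.7 hosts events open to the public → exempt from Regulatory License.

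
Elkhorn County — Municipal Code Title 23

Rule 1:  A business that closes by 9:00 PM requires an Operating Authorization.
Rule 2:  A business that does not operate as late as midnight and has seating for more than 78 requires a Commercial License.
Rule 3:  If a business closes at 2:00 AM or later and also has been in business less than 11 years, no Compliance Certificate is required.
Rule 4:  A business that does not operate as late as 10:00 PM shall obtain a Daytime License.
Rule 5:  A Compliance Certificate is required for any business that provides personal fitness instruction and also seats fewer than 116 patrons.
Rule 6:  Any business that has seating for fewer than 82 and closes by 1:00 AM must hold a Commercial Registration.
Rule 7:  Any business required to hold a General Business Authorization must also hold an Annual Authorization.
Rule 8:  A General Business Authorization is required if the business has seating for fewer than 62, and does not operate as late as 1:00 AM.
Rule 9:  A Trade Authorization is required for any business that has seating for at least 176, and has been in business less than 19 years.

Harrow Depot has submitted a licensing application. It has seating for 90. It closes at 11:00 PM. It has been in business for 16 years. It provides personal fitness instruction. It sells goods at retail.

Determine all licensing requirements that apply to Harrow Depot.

Rule 1: closes 11:00 PM, after 9:00 PM → Operating Authorization not required.
Rule 2: closes 11:00 PM, at/before midnight; seating 90 > 78 → Commercial License required.
Rule 3: closes 11:00 PM, at/before 2:00 AM; years in business 16 ≥ 11 → Compliance Certificate exemption does not apply.
Rule 4: closes 11:00 PM, after 10:00 PM → Daytime License not required.
Rule 5: provides personal fitness instruction; seating 90 < 116 → Compliance Certificate required.
Rule 6: seating 90 ≥ 82; closes 11:00 PM, at/before 1:00 AM → Commercial Registration not required.
Rule 7: General Business Authorization is not required → no effect.
Rule 8: seating 90 ≥ 62; closes 11:00 PM, at/before 1:00 AM → General Business Authorization not required.
Rule 9: seating 90 < 176; years in business 16 < 19 → Trade Authorization not required.

Commercial License, Compliance Certificate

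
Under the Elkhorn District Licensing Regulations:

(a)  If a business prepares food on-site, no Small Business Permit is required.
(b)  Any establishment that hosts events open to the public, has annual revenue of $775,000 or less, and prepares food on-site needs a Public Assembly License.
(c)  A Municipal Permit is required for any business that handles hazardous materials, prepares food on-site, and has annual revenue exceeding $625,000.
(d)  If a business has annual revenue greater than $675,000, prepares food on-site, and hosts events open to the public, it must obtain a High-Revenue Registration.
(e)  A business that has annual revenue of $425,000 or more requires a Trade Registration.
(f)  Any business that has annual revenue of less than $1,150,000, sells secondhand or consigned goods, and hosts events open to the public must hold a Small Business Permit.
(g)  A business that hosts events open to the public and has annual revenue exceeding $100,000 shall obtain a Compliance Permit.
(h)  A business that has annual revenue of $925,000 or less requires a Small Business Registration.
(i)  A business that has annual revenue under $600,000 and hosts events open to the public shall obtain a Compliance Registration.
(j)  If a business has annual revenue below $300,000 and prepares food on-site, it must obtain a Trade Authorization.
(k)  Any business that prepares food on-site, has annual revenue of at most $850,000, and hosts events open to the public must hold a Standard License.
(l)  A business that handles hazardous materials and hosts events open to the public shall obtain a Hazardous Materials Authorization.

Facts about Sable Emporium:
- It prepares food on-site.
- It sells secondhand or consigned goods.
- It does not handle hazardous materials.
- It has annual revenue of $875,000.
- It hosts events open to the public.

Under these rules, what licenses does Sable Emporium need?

Compliance Permit, High-Revenue Registration, Small Business Registration, Trade Registration

(a) prepares food on-site → exempt from Small Business Permit.
(b) hosts events open to the public; revenue $875,000 > $775,000; prepares food on-site → Public Assembly License not required.
(c) does not handle hazardous materials; prepares food on-site; revenue $875,000 > $625,000 → Municipal Permit not required.
(d) revenue $875,000 > $675,000; prepares food on-site; hosts events open to the public → High-Revenue Registration required.
(e) revenue $875,000 ≥ $425,000 → Trade Registration required.
(f) revenue $875,000 < $1,150,000; sells secondhand or consigned goods; hosts events open to the public → Small Business Permit required.
(g) hosts events open to the public; revenue $875,000 > $100,000 → Compliance Permit required.
(h) revenue $875,000 ≤ $925,000 → Small Business Registration required.
(i) revenue $875,000 ≥ $600,000; hosts events open to the public → Compliance Registration not required.
(j) revenue $875,000 ≥ $300,000; prepares food on-site → Trade Authorization not required.
(k) prepares food on-site; revenue $875,000 > $850,000; hosts events open to the public → Standard License not required.
(l) does not handle hazardous materials; hosts events open to the public → Hazardous Materials Authorization not required.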